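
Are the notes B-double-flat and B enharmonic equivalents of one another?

No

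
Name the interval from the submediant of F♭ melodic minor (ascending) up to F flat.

minor third

The submediant of Fb melodic minor (ascending) is Db.
Db up to Fb: letters D→F make it a third; 3 semitones makes it minor.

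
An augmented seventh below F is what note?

A seventh below F lands on the letter G.
An augmented seventh spans 12 semitones, so F moves to pitch class 5. On the letter G that is Gbb.

Gbb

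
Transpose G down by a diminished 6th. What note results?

G down a major sixth is Bb, so the target letter is B.
From G, a diminished sixth is 7 semitones down: B#.

B#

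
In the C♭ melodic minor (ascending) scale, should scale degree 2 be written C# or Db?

Db

Each scale degree takes a distinct letter name. Degree 2 of a scale on C must use the letter D.
Db and C# are enharmonically the same pitch, but only Db uses the letter D, so it is the correct spelling here.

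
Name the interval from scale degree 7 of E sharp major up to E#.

Scale degree 7 of E# major is D##.
D## up to E#: letters D→E make it a second; 1 semitone makes it minor.

minor second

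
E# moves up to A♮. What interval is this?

diminished fourth

The letter names run E→A, a span of 3 letter steps, so the interval is some kind of fourth.
E# to A is 4 semitones. A perfect fourth is 5, so 4 makes it diminished.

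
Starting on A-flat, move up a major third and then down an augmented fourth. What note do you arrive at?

Gb

A major third up from Ab is C (letter C, 4 semitones up).
An augmented fourth down from C is Gb (letter G, 6 semitones down).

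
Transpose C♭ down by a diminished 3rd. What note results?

A third below C lands on the letter A.
A diminished third spans 2 semitones, so Cb moves to pitch class 9. On the letter A that is A.

A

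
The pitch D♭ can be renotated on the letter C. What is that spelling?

C#

Plain C sits 1 semitone below Db, so on the letter C the same pitch needs a sharp: C#.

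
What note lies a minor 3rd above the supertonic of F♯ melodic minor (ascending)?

B

The supertonic of F# melodic minor (ascending) is G#.
A minor third (3 semitones) above G# lands on the letter B, giving B.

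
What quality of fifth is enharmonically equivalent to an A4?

diminished

An augmented fourth spans 6 semitones.
A fifth spanning 6 semitones is diminished (the perfect fifth is 7).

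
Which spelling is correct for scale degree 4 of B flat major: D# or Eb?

Eb

Each scale degree takes a distinct letter name. Degree 4 of a scale on B must use the letter E.
Eb and D# are enharmonically the same pitch, but only Eb uses the letter E, so it is the correct spelling here.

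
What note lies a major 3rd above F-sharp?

A#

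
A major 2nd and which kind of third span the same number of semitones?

diminished

A major second spans 2 semitones.
A third spanning 2 semitones is diminished (the major third is 4).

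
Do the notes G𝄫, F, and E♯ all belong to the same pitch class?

Yes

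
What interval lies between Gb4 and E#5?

The letter names run G→E, a span of 5 letter steps, so the interval is some kind of sixth.
Gb to E# is 11 semitones. A major sixth is 9, so 11 makes it doubly augmented.

doubly augmented sixth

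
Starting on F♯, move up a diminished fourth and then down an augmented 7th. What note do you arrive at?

Cbb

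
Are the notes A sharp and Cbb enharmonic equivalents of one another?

Yes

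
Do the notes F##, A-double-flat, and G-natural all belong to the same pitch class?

Yes

F## = pitch class 7 and Abb = pitch class 7 and G = pitch class 7 — the same pitch class, so they are enharmonic equivalents.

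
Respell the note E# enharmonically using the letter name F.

F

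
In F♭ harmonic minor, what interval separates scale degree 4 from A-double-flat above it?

Scale degree 4 of Fb harmonic minor is Bbb.
Bbb up to Abb: letters B→A make it a seventh; 10 semitones makes it minor.

minor seventh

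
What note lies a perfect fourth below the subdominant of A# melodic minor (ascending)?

A#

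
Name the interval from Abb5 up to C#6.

Counting letters A–B–C gives a third.
Abb→C# = 6 semitones, 2 wider than the major third (4), so doubly augmented.

doubly augmented third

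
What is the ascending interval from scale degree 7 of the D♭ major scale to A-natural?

major sixth

Scale degree 7 of Db major is C.
C up to A: letters C→A make it a sixth; 9 semitones makes it major.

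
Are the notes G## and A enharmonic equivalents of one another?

Yes

G## = pitch class 9 and A = pitch class 9 — the same pitch class, so they are enharmonic equivalents.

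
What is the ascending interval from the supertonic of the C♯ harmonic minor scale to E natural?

The supertonic of C# harmonic minor is D#.
D# up to E: letters D→E make it a second; 1 semitone makes it minor.

minor second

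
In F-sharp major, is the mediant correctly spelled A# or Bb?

A#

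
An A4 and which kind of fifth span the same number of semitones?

diminished

An augmented fourth spans 6 semitones.
A fifth spanning 6 semitones is diminished (the perfect fifth is 7).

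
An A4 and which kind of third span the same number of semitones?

doubly augmented

An augmented fourth spans 6 semitones.
A third spanning 6 semitones is doubly augmented (the major third is 4).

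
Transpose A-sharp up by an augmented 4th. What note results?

D##

A fourth above A lands on the letter D.
An augmented fourth spans 6 semitones, so A# moves to pitch class 4. On the letter D that is D##.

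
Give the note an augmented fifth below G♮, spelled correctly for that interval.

G down a perfect fifth is C, so the target letter is C.
From G, an augmented fifth is 8 semitones down: Cb.

Cb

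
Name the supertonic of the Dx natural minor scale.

Degree 2 takes the letter 1 step above D, which is E.
In natural minor, degree 2 sits 2 semitones above the tonic. D## + 2 semitones is pitch class 6, spelled on E as E##.

E##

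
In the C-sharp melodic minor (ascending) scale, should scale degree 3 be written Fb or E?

E

Each scale degree takes a distinct letter name. Degree 3 of a scale on C must use the letter E.
E and Fb are enharmonically the same pitch, but only E uses the letter E, so it is the correct spelling here.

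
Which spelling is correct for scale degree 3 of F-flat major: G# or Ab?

Ab

Each scale degree takes a distinct letter name. Degree 3 of a scale on F must use the letter A.
Ab and G# are enharmonically the same pitch, but only Ab uses the letter A, so it is the correct spelling here.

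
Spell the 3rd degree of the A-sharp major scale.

Degree 3 takes the letter 2 steps above A, which is C.
In major, degree 3 sits 4 semitones above the tonic. A# + 4 semitones is pitch class 2, spelled on C as C##.

C##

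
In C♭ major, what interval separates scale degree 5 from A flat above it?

major second

Scale degree 5 of Cb major is Gb.
Gb up to Ab: letters G→A make it a second; 2 semitones makes it major.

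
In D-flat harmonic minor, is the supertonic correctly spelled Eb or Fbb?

Eb

Each scale degree takes a distinct letter name. Degree 2 of a scale on D must use the letter E.
Eb and Fbb are enharmonically the same pitch, but only Eb uses the letter E, so it is the correct spelling here.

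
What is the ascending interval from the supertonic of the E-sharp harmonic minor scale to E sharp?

minor seventh

The supertonic of E# harmonic minor is F##.
F## up to E#: letters F→E make it a seventh; 10 semitones makes it minor.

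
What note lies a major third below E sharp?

E down a major third is C, so the target letter is C.
From E#, a major third is 4 semitones down: C#.

C#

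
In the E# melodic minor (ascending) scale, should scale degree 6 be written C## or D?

Each scale degree takes a distinct letter name. Degree 6 of a scale on E must use the letter C.
C## and D are enharmonically the same pitch, but only C## uses the letter C, so it is the correct spelling here.

C##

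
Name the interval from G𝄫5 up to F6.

The letter names run G→F, a span of 6 letter steps, so the interval is some kind of seventh.
Gbb to F is 12 semitones. A major seventh is 11, so 12 makes it augmented.

augmented seventh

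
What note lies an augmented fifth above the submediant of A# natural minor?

C##

The submediant of A# natural minor is F#.
An augmented fifth (8 semitones) above F# lands on the letter C, giving C##.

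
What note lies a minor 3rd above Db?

D up a major third is F#, so the target letter is F.
From Db, a minor third is 3 semitones up: Fb.

Fb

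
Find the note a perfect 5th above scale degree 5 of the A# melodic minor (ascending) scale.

Scale degree 5 of A# melodic minor (ascending) is E#.
A perfect fifth (7 semitones) above E# lands on the letter B, giving B#.

B#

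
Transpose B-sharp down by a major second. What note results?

A#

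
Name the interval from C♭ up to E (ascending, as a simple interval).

Counting letters C–D–E gives a third.
Cb→E = 5 semitones, 1 wider than the major third (4), so augmented.

augmented third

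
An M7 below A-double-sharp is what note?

B#

A down a major seventh is Bb, so the target letter is B.
From A##, a major seventh is 11 semitones down: B#.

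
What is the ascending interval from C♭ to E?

augmented third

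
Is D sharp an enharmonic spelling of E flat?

Yes

D# = pitch class 3 and Eb = pitch class 3 — the same pitch class, so they are enharmonic equivalents.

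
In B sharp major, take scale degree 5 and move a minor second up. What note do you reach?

G#

Scale degree 5 of B# major is F##.
A minor second (1 semitone) above F## lands on the letter G, giving G#.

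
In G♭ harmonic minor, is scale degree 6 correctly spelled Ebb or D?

Ebb

Each scale degree takes a distinct letter name. Degree 6 of a scale on G must use the letter E.
Ebb and D are enharmonically the same pitch, but only Ebb uses the letter E, so it is the correct spelling here.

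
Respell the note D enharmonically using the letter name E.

D is pitch class 2. The letter E alone is pitch class 4.
To reach pitch class 2 from E requires an offset of -2 semitones, i.e. double flat: Ebb.

Ebb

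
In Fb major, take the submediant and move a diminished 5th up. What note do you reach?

Abb

The submediant of Fb major is Db.
A diminished fifth (6 semitones) above Db lands on the letter A, giving Abb.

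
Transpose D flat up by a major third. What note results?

D up a major third is F#, so the target letter is F.
From Db, a major third is 4 semitones up: F.

F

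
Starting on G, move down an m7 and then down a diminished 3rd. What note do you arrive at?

F##

A minor seventh down from G is A (letter A, 10 semitones down).
A diminished third down from A is F## (letter F, 2 semitones down).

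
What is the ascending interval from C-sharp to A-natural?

Counting letters C–D–E–F–G–A gives a sixth.
C#→A = 8 semitones, 1 narrower than the major sixth (9), so minor.

minor sixth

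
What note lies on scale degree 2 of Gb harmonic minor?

The Gb harmonic minor scale runs Gb Ab Bbb Cb Db Ebb F.
Degree 2 is Ab.

Ab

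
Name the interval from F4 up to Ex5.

doubly augmented seventh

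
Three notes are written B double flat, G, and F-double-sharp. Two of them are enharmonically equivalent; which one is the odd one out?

Bbb

In 12-tone equal temperament, enharmonic equivalents share a pitch class. Bbb is pitch class 9; G is pitch class 7; F## is pitch class 7.
G and F## share pitch class 7, while Bbb is pitch class 9.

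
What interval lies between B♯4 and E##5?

augmented fourth

Counting letters B–C–D–E gives a fourth.
B#→E## = 6 semitones, 1 wider than the perfect fourth (5), so augmented.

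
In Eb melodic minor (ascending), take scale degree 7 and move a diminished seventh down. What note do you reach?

E#

Scale degree 7 of Eb melodic minor (ascending) is D.
A diminished seventh (9 semitones) below D lands on the letter E, giving E#.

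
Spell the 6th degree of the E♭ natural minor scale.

Cb

The Eb natural minor scale runs Eb F Gb Ab Bb Cb Db.
Degree 6 is Cb.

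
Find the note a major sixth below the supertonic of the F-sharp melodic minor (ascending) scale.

B

The supertonic of F# melodic minor (ascending) is G#.
A major sixth (9 semitones) below G# lands on the letter B, giving B.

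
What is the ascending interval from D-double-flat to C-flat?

major seventh

The letter names run D→C, a span of 6 letter steps, so the interval is some kind of seventh.
Dbb to Cb is 11 semitones. A major seventh is 11, so 11 makes it major.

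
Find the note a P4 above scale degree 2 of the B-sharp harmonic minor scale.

Scale degree 2 of B# harmonic minor is C##.
A perfect fourth (5 semitones) above C## lands on the letter F, giving F##.

F##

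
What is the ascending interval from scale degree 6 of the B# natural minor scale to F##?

major seventh

Scale degree 6 of B# natural minor is G#.
G# up to F##: letters G→F make it a seventh; 11 semitones makes it major.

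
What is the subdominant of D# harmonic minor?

Degree 4 takes the letter 3 steps above D, which is G.
In harmonic minor, degree 4 sits 5 semitones above the tonic. D# + 5 semitones is pitch class 8, spelled on G as G#.

G#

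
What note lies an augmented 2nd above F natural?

G#

F up a major second is G, so the target letter is G.
From F, an augmented second is 3 semitones up: G#.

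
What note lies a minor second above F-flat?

Gbb

A second above F lands on the letter G.
A minor second spans 1 semitone, so Fb moves to pitch class 5. On the letter G that is Gbb.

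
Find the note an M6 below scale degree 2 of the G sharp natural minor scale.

Scale degree 2 of G# natural minor is A#.
A major sixth (9 semitones) below A# lands on the letter C, giving C#.

C#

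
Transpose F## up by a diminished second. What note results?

F up a major second is G, so the target letter is G.
From F##, a diminished second is 0 semitones up: G.

G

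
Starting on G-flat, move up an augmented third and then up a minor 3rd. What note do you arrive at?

D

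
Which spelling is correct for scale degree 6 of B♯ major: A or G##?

Each scale degree takes a distinct letter name. Degree 6 of a scale on B must use the letter G.
G## and A are enharmonically the same pitch, but only G## uses the letter G, so it is the correct spelling here.

G##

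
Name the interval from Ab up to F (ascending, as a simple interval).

major sixth

The letter names run A→F, a span of 5 letter steps, so the interval is some kind of sixth.
Ab to F is 9 semitones. A major sixth is 9, so 9 makes it major.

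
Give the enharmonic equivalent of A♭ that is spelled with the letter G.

Ab is pitch class 8. The letter G alone is pitch class 7.
To reach pitch class 8 from G requires an offset of +1 semitone, i.e. sharp: G#.

G#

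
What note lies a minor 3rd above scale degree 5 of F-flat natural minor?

Ebb

Scale degree 5 of Fb natural minor is Cb.
A minor third (3 semitones) above Cb lands on the letter E, giving Ebb.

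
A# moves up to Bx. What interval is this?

Counting letters A–B gives a second.
A#→B## = 3 semitones, 1 wider than the major second (2), so augmented.

augmented second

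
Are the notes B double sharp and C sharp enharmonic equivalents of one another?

Yes

B## is pitch class 1; C# is pitch class 1.
All spellings map to pitch class 1, so they are enharmonically equivalent.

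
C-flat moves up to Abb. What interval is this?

minor sixth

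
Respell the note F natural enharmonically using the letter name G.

F is pitch class 5. The letter G alone is pitch class 7.
To reach pitch class 5 from G requires an offset of -2 semitones, i.e. double flat: Gbb.

Gbb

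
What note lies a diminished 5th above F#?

C

A fifth above F lands on the letter C.
A diminished fifth spans 6 semitones, so F# moves to pitch class 0. On the letter C that is C.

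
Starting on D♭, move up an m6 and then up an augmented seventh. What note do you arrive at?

A

A minor sixth up from Db is Bbb (letter B, 8 semitones up).
An augmented seventh up from Bbb is A (letter A, 12 semitones up).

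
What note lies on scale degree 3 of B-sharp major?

D##

Degree 3 takes the letter 2 steps above B, which is D.
In major, degree 3 sits 4 semitones above the tonic. B# + 4 semitones is pitch class 4, spelled on D as D##.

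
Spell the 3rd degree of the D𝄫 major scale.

Degree 3 takes the letter 2 steps above D, which is F.
In major, degree 3 sits 4 semitones above the tonic. Dbb + 4 semitones is pitch class 4, spelled on F as Fb.

Fb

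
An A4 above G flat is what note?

C

G up a perfect fourth is C, so the target letter is C.
From Gb, an augmented fourth is 6 semitones up: C.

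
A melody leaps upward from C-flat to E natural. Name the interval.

augmented third

The letter names run C→E, a span of 2 letter steps, so the interval is some kind of third.
Cb to E is 5 semitones. A major third is 4, so 5 makes it augmented.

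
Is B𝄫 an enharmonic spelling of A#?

No

Two spellings are enharmonically equivalent only if they share a pitch class.
Here Bbb → 9, A# → 10; 9 ≠ 10, so they are not.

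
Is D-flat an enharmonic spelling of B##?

Yes

Db = pitch class 1 and B## = pitch class 1 — the same pitch class, so they are enharmonic equivalents.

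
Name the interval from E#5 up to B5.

Counting letters E–F–G–A–B gives a fifth.
E#→B = 6 semitones, 1 narrower than the perfect fifth (7), so diminished.

diminished fifth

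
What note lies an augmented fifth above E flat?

B

A fifth above E lands on the letter B.
An augmented fifth spans 8 semitones, so Eb moves to pitch class 11. On the letter B that is B.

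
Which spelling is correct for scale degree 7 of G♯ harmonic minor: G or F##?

F##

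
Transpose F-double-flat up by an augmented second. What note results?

F up a major second is G, so the target letter is G.
From Fbb, an augmented second is 3 semitones up: Gb.

Gb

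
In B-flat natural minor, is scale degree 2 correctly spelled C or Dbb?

C

Each scale degree takes a distinct letter name. Degree 2 of a scale on B must use the letter C.
C and Dbb are enharmonically the same pitch, but only C uses the letter C, so it is the correct spelling here.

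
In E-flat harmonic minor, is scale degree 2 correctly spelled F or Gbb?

F

Each scale degree takes a distinct letter name. Degree 2 of a scale on E must use the letter F.
F and Gbb are enharmonically the same pitch, but only F uses the letter F, so it is the correct spelling here.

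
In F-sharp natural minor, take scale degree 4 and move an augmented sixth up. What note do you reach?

G##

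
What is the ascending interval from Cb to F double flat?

diminished fourth

The letter names run C→F, a span of 3 letter steps, so the interval is some kind of fourth.
Cb to Fbb is 4 semitones. A perfect fourth is 5, so 4 makes it diminished.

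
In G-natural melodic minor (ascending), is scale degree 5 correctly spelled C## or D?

Each scale degree takes a distinct letter name. Degree 5 of a scale on G must use the letter D.
D and C## are enharmonically the same pitch, but only D uses the letter D, so it is the correct spelling here.

D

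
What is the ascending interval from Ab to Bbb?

minor second

Counting letters A–B gives a second.
Ab→Bbb = 1 semitone, 1 narrower than the major second (2), so minor.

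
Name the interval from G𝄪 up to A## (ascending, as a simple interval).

major second

The letter names run G→A, a span of 1 letter step, so the interval is some kind of second.
G## to A## is 2 semitones. A major second is 2, so 2 makes it major.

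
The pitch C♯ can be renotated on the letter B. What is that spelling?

B##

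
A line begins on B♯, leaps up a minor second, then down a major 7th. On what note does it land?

D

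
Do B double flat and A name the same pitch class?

Yes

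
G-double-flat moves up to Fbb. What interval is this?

The letter names run G→F, a span of 6 letter steps, so the interval is some kind of seventh.
Gbb to Fbb is 10 semitones. A major seventh is 11, so 10 makes it minor.

minor seventh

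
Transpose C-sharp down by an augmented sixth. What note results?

A sixth below C lands on the letter E.
An augmented sixth spans 10 semitones, so C# moves to pitch class 3. On the letter E that is Eb.

Eb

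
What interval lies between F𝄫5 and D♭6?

The letter names run F→D, a span of 5 letter steps, so the interval is some kind of sixth.
Fbb to Db is 10 semitones. A major sixth is 9, so 10 makes it augmented.

augmented sixth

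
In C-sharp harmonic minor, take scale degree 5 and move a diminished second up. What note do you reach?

Scale degree 5 of C# harmonic minor is G#.
A diminished second (0 semitones) above G# lands on the letter A, giving Ab.

Ab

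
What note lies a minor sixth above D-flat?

Bbb

A sixth above D lands on the letter B.
A minor sixth spans 8 semitones, so Db moves to pitch class 9. On the letter B that is Bbb.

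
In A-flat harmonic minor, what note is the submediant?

Fb

The Ab harmonic minor scale runs Ab Bb Cb Db Eb Fb G.
Degree 6 is Fb.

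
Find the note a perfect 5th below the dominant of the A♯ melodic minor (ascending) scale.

A#

The dominant of A# melodic minor (ascending) is E#.
A perfect fifth (7 semitones) below E# lands on the letter A, giving A#.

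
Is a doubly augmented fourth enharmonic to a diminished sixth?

Yes

A doubly augmented fourth spans 7 semitones; a diminished sixth spans 7.
They are enharmonically equivalent.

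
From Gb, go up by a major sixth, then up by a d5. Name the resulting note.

Bbb

A major sixth up from Gb is Eb (letter E, 9 semitones up).
A diminished fifth up from Eb is Bbb (letter B, 6 semitones up).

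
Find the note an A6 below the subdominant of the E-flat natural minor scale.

The subdominant of Eb natural minor is Ab.
An augmented sixth (10 semitones) below Ab lands on the letter C, giving Cbb.

Cbb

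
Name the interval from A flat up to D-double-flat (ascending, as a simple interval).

diminished fourth

Counting letters A–B–C–D gives a fourth.
Ab→Dbb = 4 semitones, 1 narrower than the perfect fourth (5), so diminished.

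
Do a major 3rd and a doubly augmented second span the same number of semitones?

A major third spans 4 semitones; a doubly augmented second spans 4.
They are enharmonically equivalent.

Yes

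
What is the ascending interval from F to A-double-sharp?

doubly augmented third

Counting letters F–G–A gives a third.
F→A## = 6 semitones, 2 wider than the major third (4), so doubly augmented.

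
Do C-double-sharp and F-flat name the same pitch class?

No

Two spellings are enharmonically equivalent only if they share a pitch class.
Here C## → 2, Fb → 4; 2 ≠ 4, so they are not.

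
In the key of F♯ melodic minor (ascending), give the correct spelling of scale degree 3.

A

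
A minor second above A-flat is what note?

A up a major second is B, so the target letter is B.
From Ab, a minor second is 1 semitone up: Bbb.

Bbb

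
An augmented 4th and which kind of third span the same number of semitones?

An augmented fourth spans 6 semitones.
A third spanning 6 semitones is doubly augmented (the major third is 4).

doubly augmented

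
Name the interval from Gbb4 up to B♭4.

augmented third

Counting letters G–A–B gives a third.
Gbb→Bb = 5 semitones, 1 wider than the major third (4), so augmented.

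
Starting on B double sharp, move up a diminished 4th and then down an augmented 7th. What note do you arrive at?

F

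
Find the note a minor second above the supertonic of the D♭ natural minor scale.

The supertonic of Db natural minor is Eb.
A minor second (1 semitone) above Eb lands on the letter F, giving Fb.

Fb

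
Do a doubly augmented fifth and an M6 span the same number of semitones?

Yes

A doubly augmented fifth spans 9 semitones; a major sixth spans 9.
They are enharmonically equivalent.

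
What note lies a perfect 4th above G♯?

G up a perfect fourth is C, so the target letter is C.
From G#, a perfect fourth is 5 semitones up: C#.

C#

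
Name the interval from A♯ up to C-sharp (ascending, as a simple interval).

minor third

The letter names run A→C, a span of 2 letter steps, so the interval is some kind of third.
A# to C# is 3 semitones. A major third is 4, so 3 makes it minor.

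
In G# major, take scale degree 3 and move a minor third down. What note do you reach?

G##

Scale degree 3 of G# major is B#.
A minor third (3 semitones) below B# lands on the letter G, giving G##.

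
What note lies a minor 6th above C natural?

C up a major sixth is A, so the target letter is A.
From C, a minor sixth is 8 semitones up: Ab.

Ab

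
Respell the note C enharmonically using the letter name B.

Plain B sits 1 semitone below C, so on the letter B the same pitch needs a sharp: B#.

B#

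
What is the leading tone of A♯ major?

G##

The A# major scale runs A# B# C## D# E# F## G##.
Degree 7 is G##.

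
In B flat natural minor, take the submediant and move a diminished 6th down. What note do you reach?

B

The submediant of Bb natural minor is Gb.
A diminished sixth (7 semitones) below Gb lands on the letter B, giving B.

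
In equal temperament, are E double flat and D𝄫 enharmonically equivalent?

No

Two spellings are enharmonically equivalent only if they share a pitch class.
Here Ebb → 2, Dbb → 0; 0 ≠ 2, so they are not.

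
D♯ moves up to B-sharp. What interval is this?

major sixth

The letter names run D→B, a span of 5 letter steps, so the interval is some kind of sixth.
D# to B# is 9 semitones. A major sixth is 9, so 9 makes it major.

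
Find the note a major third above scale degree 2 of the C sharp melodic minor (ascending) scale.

Scale degree 2 of C# melodic minor (ascending) is D#.
A major third (4 semitones) above D# lands on the letter F, giving F##.

F##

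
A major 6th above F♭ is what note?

Db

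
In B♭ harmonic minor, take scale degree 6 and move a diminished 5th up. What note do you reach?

Dbb

Scale degree 6 of Bb harmonic minor is Gb.
A diminished fifth (6 semitones) above Gb lands on the letter D, giving Dbb.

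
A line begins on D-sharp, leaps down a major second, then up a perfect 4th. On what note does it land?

F#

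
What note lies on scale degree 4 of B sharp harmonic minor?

E#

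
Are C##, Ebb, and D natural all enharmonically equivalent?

C## = pitch class 2 and Ebb = pitch class 2 and D = pitch class 2 — the same pitch class, so they are enharmonic equivalents.

Yes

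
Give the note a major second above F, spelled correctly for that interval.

F up a major second is G, so the target letter is G.
From F, a major second is 2 semitones up: G.

G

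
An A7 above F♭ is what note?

F up a major seventh is E, so the target letter is E.
From Fb, an augmented seventh is 12 semitones up: E.

E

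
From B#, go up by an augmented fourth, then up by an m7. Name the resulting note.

D##

An augmented fourth up from B# is E## (letter E, 6 semitones up).
A minor seventh up from E## is D## (letter D, 10 semitones up).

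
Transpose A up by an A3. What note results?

C##

A third above A lands on the letter C.
An augmented third spans 5 semitones, so A moves to pitch class 2. On the letter C that is C##.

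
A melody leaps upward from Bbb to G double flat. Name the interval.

Counting letters B–C–D–E–F–G gives a sixth.
Bbb→Gbb = 8 semitones, 1 narrower than the major sixth (9), so minor.

minor sixth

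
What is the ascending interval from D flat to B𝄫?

Counting letters D–E–F–G–A–B gives a sixth.
Db→Bbb = 8 semitones, 1 narrower than the major sixth (9), so minor.

minor sixth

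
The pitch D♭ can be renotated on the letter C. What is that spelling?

C#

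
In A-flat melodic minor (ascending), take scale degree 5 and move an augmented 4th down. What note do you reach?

Bbb

Scale degree 5 of Ab melodic minor (ascending) is Eb.
An augmented fourth (6 semitones) below Eb lands on the letter B, giving Bbb.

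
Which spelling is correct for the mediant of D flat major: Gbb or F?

Each scale degree takes a distinct letter name. Degree 3 of a scale on D must use the letter F.
F and Gbb are enharmonically the same pitch, but only F uses the letter F, so it is the correct spelling here.

F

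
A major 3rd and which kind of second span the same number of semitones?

A major third spans 4 semitones.
A second spanning 4 semitones is doubly augmented (the major second is 2).

doubly augmented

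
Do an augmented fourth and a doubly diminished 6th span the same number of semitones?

An augmented fourth spans 6 semitones; a doubly diminished sixth spans 6.
They are enharmonically equivalent.

Yes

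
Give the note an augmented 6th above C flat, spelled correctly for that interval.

A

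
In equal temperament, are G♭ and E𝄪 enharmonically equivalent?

Yes

Gb = pitch class 6 and E## = pitch class 6 — the same pitch class, so they are enharmonic equivalents.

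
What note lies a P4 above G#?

G up a perfect fourth is C, so the target letter is C.
From G#, a perfect fourth is 5 semitones up: C#.

C#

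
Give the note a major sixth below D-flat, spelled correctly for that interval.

D down a major sixth is F, so the target letter is F.
From Db, a major sixth is 9 semitones down: Fb.

Fb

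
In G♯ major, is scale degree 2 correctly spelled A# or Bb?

A#

Each scale degree takes a distinct letter name. Degree 2 of a scale on G must use the letter A.
A# and Bb are enharmonically the same pitch, but only A# uses the letter A, so it is the correct spelling here.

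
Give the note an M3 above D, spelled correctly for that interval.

F#

D up a major third is F#, so the target letter is F.
From D, a major third is 4 semitones up: F#.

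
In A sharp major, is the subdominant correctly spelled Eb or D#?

D#

Each scale degree takes a distinct letter name. Degree 4 of a scale on A must use the letter D.
D# and Eb are enharmonically the same pitch, but only D# uses the letter D, so it is the correct spelling here.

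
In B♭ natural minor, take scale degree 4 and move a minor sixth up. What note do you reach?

Scale degree 4 of Bb natural minor is Eb.
A minor sixth (8 semitones) above Eb lands on the letter C, giving Cb.

Cb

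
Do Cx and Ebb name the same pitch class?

Yes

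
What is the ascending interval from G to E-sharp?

augmented sixth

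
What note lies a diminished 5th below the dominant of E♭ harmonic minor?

E

The dominant of Eb harmonic minor is Bb.
A diminished fifth (6 semitones) below Bb lands on the letter E, giving E.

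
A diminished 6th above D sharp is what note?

D up a major sixth is B, so the target letter is B.
From D#, a diminished sixth is 7 semitones up: Bb.

Bb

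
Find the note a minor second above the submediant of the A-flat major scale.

The submediant of Ab major is F.
A minor second (1 semitone) above F lands on the letter G, giving Gb.

Gb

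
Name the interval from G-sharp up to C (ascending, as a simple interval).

diminished fourth

Counting letters G–A–B–C gives a fourth.
G#→C = 4 semitones, 1 narrower than the perfect fourth (5), so diminished.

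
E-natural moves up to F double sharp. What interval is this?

augmented second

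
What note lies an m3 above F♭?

A third above F lands on the letter A.
A minor third spans 3 semitones, so Fb moves to pitch class 7. On the letter A that is Abb.

Abb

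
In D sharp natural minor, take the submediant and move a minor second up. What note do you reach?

C

The submediant of D# natural minor is B.
A minor second (1 semitone) above B lands on the letter C, giving C.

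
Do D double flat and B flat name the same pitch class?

No

Dbb is pitch class 0; Bb is pitch class 10.
The pitch classes differ (0 vs. 10), so they are not enharmonic equivalents.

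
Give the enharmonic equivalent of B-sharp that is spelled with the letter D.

Plain D sits 2 semitones above B#, so on the letter D the same pitch needs a double flat: Dbb.

Dbb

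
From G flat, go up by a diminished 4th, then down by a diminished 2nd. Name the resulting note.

A diminished fourth up from Gb is Cbb (letter C, 4 semitones up).
A diminished second down from Cbb is Bb (letter B, 0 semitones down).

Bb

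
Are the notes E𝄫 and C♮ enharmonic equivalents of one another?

Two spellings are enharmonically equivalent only if they share a pitch class.
Here Ebb → 2, C → 0; 0 ≠ 2, so they are not.

No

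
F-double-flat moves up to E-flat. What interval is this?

Counting letters F–G–A–B–C–D–E gives a seventh.
Fbb→Eb = 12 semitones, 1 wider than the major seventh (11), so augmented.

augmented seventh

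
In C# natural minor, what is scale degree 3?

The C# natural minor scale runs C# D# E F# G# A B.
Degree 3 is E.

E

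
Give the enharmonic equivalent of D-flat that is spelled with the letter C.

Plain C sits 1 semitone below Db, so on the letter C the same pitch needs a sharp: C#.

C#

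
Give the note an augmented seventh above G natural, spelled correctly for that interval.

G up a major seventh is F#, so the target letter is F.
From G, an augmented seventh is 12 semitones up: F##.

F##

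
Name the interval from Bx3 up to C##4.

minor second

Counting letters B–C gives a second.
B##→C## = 1 semitone, 1 narrower than the major second (2), so minor.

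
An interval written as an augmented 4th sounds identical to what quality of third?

doubly augmented

An augmented fourth spans 6 semitones.
A third spanning 6 semitones is doubly augmented (the major third is 4).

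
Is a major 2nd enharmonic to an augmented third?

No

A major second spans 2 semitones; an augmented third spans 5.
The spans differ, so they are not enharmonic equivalents.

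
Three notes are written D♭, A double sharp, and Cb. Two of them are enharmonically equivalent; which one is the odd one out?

In 12-tone equal temperament, enharmonic equivalents share a pitch class. Db is pitch class 1; A## is pitch class 11; Cb is pitch class 11.
A## and Cb share pitch class 11, while Db is pitch class 1.

Db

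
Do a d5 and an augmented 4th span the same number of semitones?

A diminished fifth spans 6 semitones; an augmented fourth spans 6.
They are enharmonically equivalent.

Yes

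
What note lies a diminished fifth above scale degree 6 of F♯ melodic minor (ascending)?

A

Scale degree 6 of F# melodic minor (ascending) is D#.
A diminished fifth (6 semitones) above D# lands on the letter A, giving A.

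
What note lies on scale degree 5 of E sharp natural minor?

Degree 5 takes the letter 4 steps above E, which is B.
In natural minor, degree 5 sits 7 semitones above the tonic. E# + 7 semitones is pitch class 0, spelled on B as B#.

B#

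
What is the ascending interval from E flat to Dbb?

The letter names run E→D, a span of 6 letter steps, so the interval is some kind of seventh.
Eb to Dbb is 9 semitones. A major seventh is 11, so 9 makes it diminished.

diminished seventh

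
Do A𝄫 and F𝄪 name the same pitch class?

Abb is pitch class 7; F## is pitch class 7.
All spellings map to pitch class 7, so they are enharmonically equivalent.

Yes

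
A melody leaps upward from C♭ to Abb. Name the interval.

minor sixth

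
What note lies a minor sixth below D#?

D down a major sixth is F, so the target letter is F.
From D#, a minor sixth is 8 semitones down: F##.

F##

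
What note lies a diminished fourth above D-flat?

Gbb

A fourth above D lands on the letter G.
A diminished fourth spans 4 semitones, so Db moves to pitch class 5. On the letter G that is Gbb.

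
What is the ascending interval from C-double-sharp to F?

doubly diminished fourth

The letter names run C→F, a span of 3 letter steps, so the interval is some kind of fourth.
C## to F is 3 semitones. A perfect fourth is 5, so 3 makes it doubly diminished.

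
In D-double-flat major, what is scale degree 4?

Gbb

Degree 4 takes the letter 3 steps above D, which is G.
In major, degree 4 sits 5 semitones above the tonic. Dbb + 5 semitones is pitch class 5, spelled on G as Gbb.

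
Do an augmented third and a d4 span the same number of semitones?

No

An augmented third spans 5 semitones; a diminished fourth spans 4.
The spans differ, so they are not enharmonic equivalents.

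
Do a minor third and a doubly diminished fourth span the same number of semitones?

A minor third spans 3 semitones; a doubly diminished fourth spans 3.
They are enharmonically equivalent.

Yes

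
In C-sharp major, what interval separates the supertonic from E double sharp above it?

The supertonic of C# major is D#.
D# up to E##: letters D→E make it a second; 3 semitones makes it augmented.

augmented second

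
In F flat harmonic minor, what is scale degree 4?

Degree 4 takes the letter 3 steps above F, which is B.
In harmonic minor, degree 4 sits 5 semitones above the tonic. Fb + 5 semitones is pitch class 9, spelled on B as Bbb.

Bbb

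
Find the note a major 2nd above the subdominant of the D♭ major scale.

Ab

The subdominant of Db major is Gb.
A major second (2 semitones) above Gb lands on the letter A, giving Ab.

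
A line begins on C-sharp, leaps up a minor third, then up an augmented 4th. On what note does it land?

A minor third up from C# is E (letter E, 3 semitones up).
An augmented fourth up from E is A# (letter A, 6 semitones up).

A#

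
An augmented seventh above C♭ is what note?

B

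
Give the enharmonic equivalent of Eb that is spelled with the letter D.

D#

Plain D sits 1 semitone below Eb, so on the letter D the same pitch needs a sharp: D#.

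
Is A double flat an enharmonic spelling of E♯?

Two spellings are enharmonically equivalent only if they share a pitch class.
Here Abb → 7, E# → 5; 5 ≠ 7, so they are not.

No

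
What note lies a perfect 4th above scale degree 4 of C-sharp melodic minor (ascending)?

Scale degree 4 of C# melodic minor (ascending) is F#.
A perfect fourth (5 semitones) above F# lands on the letter B, giving B.

B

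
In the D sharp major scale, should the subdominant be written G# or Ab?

Each scale degree takes a distinct letter name. Degree 4 of a scale on D must use the letter G.
G# and Ab are enharmonically the same pitch, but only G# uses the letter G, so it is the correct spelling here.

G#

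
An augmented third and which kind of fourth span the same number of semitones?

An augmented third spans 5 semitones.
A fourth spanning 5 semitones is perfect (the perfect fourth is 5).

perfect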